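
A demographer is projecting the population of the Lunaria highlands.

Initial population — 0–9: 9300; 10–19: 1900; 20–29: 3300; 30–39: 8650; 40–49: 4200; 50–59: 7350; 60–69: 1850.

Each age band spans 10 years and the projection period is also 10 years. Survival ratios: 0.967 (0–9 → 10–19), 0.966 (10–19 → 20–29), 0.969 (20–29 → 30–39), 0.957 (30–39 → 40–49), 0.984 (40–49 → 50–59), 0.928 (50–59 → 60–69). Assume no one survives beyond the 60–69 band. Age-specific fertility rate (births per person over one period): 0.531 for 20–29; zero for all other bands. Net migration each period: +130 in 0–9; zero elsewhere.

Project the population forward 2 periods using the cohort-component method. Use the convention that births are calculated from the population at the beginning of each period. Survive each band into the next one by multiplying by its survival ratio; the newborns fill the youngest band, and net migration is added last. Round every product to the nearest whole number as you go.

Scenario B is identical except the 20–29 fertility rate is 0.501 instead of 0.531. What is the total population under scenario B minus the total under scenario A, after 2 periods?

-151

Period 1:
Births: 3300 × 0.531 = 1752
10–19: 9300 × 0.967 = 8993
20–29: 1900 × 0.966 = 1835
30–39: 3300 × 0.969 = 3198
40–49: 8650 × 0.957 = 8278
50–59: 4200 × 0.984 = 4133
60–69: 7350 × 0.928 = 6821
Net migration: 0–9 + 130 → 1882
→ [1882, 8993, 1835, 3198, 8278, 4133, 6821]
Period 2:
Births: 1835 × 0.531 = 974
10–19: 1882 × 0.967 = 1820
20–29: 8993 × 0.966 = 8687
30–39: 1835 × 0.969 = 1778
40–49: 3198 × 0.957 = 3060
50–59: 8278 × 0.984 = 8146
60–69: 4133 × 0.928 = 3835
Net migration: 0–9 + 130 → 1104
→ [1104, 1820, 8687, 1778, 3060, 8146, 3835]
Scenario A total after 2 periods: 28430
Scenario B projection —
Period 1:
Births: 3300 × 0.501 = 1653
10–19: 9300 × 0.967 = 8993
20–29: 1900 × 0.966 = 1835
30–39: 3300 × 0.969 = 3198
40–49: 8650 × 0.957 = 8278
50–59: 4200 × 0.984 = 4133
60–69: 7350 × 0.928 = 6821
Net migration: 0–9 + 130 → 1783
→ [1783, 8993, 1835, 3198, 8278, 4133, 6821]
Period 2:
Births: 1835 × 0.501 = 919
10–19: 1783 × 0.967 = 1724
20–29: 8993 × 0.966 = 8687
30–39: 1835 × 0.969 = 1778
40–49: 3198 × 0.957 = 3060
50–59: 8278 × 0.984 = 8146
60–69: 4133 × 0.928 = 3835
Net migration: 0–9 + 130 → 1049
→ [1049, 1724, 8687, 1778, 3060, 8146, 3835]
Scenario B total after 2 periods: 28279
Difference B − A = 28279 − 28430 = -151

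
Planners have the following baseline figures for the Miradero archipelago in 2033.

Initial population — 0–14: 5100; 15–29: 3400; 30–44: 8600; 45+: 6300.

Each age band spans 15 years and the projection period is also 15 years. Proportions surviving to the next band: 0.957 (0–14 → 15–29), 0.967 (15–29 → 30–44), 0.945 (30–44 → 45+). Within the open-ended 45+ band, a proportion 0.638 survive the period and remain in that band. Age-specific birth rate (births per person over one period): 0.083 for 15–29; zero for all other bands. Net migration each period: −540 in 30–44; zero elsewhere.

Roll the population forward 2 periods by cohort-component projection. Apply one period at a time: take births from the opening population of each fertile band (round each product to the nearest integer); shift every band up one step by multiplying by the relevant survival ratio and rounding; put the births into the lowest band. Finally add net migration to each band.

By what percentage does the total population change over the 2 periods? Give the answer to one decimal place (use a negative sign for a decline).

-35.0

— Period 1 —
Births: 3400 × 0.083 = 282
15–29: 5100 × 0.957 = 4881
30–44: 3400 × 0.967 = 3288
45+: 8600 × 0.945 + 6300 × 0.638 = 8127 + 4019 = 12146
Net migration: 30–44 − 540 → 2748
→ [282, 4881, 2748, 12146]
— Period 2 —
Births: 4881 × 0.083 = 405
15–29: 282 × 0.957 = 270
30–44: 4881 × 0.967 = 4720
45+: 2748 × 0.945 + 12146 × 0.638 = 2597 + 7749 = 10346
Net migration: 30–44 − 540 → 4180
→ [405, 270, 4180, 10346]
Total: 23400 → 15201; change = -8199; percentage change = -35.0%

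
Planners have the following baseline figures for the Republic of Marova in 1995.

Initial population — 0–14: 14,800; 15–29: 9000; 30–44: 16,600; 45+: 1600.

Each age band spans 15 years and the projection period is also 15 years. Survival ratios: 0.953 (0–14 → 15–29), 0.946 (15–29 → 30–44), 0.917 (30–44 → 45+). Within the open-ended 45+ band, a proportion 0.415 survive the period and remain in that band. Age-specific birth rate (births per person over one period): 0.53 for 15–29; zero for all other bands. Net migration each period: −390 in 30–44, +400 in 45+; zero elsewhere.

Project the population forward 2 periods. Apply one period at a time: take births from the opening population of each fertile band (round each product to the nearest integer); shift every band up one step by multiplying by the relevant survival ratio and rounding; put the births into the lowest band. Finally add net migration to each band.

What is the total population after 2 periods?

39582

Period 1:
Births: 9000 × 0.53 = 4770
15–29: 14800 × 0.953 = 14104
30–44: 9000 × 0.946 = 8514
45+: 16600 × 0.917 + 1600 × 0.415 = 15222 + 664 = 15886
Net migration: 30–44 − 390 → 8124; 45+ + 400 → 16286
Giving 4770 / 14104 / 8124 / 16286.
Period 2:
Births: 14104 × 0.53 = 7475
15–29: 4770 × 0.953 = 4546
30–44: 14104 × 0.946 = 13342
45+: 8124 × 0.917 + 16286 × 0.415 = 7450 + 6759 = 14209
Net migration: 30–44 − 390 → 12952; 45+ + 400 → 14609
Giving 7475 / 4546 / 12952 / 14609.
Total after period 2: 7475 + 4546 + 12952 + 14609 = 39582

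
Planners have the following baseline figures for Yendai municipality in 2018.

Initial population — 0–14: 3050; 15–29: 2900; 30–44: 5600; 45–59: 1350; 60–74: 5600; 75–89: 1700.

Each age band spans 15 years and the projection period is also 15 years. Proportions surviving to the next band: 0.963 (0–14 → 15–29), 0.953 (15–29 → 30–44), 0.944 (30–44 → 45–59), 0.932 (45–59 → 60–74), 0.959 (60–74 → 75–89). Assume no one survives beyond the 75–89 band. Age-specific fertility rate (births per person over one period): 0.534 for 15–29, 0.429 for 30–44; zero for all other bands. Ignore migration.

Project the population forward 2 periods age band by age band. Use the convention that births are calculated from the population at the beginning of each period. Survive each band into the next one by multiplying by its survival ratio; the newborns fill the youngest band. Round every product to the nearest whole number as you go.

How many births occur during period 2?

[period 1]
Births: 2900 * 0.534 = 1549 ; 5600 * 0.429 = 2402 ⇒ total 3951
15–29: 3050 * 0.963 = 2937
30–44: 2900 * 0.953 = 2764
45–59: 5600 * 0.944 = 5286
60–74: 1350 * 0.932 = 1258
75–89: 5600 * 0.959 = 5370
Giving 3951 / 2937 / 2764 / 5286 / 1258 / 5370.
[period 2]
Births: 2937 * 0.534 = 1568 ; 2764 * 0.429 = 1186 ⇒ total 2754
15–29: 3951 * 0.963 = 3805
30–44: 2937 * 0.953 = 2799
45–59: 2764 * 0.944 = 2609
60–74: 5286 * 0.932 = 4927
75–89: 1258 * 0.959 = 1206
Giving 2754 / 3805 / 2799 / 2609 / 4927 / 1206.

2754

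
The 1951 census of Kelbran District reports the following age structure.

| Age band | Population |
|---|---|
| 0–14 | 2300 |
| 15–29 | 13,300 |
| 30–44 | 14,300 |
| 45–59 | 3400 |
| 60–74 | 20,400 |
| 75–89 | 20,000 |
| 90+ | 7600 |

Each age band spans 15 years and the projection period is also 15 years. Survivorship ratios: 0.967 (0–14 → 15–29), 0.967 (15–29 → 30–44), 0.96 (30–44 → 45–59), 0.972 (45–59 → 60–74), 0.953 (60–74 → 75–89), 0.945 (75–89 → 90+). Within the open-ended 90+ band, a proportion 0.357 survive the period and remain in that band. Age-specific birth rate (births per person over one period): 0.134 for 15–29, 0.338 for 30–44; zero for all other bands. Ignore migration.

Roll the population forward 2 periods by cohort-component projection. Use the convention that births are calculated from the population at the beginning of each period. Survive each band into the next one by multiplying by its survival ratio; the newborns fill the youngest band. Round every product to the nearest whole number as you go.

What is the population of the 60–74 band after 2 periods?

13344

Period 1:
Births: 13300 * 0.134 = 1782  |  14300 * 0.338 = 4833 → total 6615
15–29: 2300 * 0.967 = 2224
30–44: 13300 * 0.967 = 12861
45–59: 14300 * 0.96 = 13728
60–74: 3400 * 0.972 = 3305
75–89: 20400 * 0.953 = 19441
90+: 20000 * 0.945 + 7600 * 0.357 = 18900 + 2713 = 21613
End of period: [6615, 2224, 12861, 13728, 3305, 19441, 21613]
Period 2:
Births: 2224 * 0.134 = 298  |  12861 * 0.338 = 4347 → total 4645
15–29: 6615 * 0.967 = 6397
30–44: 2224 * 0.967 = 2151
45–59: 12861 * 0.96 = 12347
60–74: 13728 * 0.972 = 13344
75–89: 3305 * 0.953 = 3150
90+: 19441 * 0.945 + 21613 * 0.357 = 18372 + 7716 = 26088
End of period: [4645, 6397, 2151, 12347, 13344, 3150, 26088]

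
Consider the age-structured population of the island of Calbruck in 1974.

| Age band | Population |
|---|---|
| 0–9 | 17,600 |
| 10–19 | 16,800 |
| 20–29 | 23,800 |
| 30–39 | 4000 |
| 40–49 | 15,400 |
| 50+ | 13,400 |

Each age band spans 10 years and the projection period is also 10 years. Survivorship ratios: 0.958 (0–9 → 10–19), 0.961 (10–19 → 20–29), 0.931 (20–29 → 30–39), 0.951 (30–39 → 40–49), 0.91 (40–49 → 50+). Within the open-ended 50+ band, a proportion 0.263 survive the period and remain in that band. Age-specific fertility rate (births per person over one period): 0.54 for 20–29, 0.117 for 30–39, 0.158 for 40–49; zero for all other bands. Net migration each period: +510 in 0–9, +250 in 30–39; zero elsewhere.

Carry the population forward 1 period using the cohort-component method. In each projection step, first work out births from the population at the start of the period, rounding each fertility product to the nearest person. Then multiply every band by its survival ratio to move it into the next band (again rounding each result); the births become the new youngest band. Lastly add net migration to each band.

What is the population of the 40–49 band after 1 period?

3804

Let group 1 be 0–9 through group 6 = 50+.
— Period 1 —
Births: 23800 * 0.54 = 12852  |  4000 * 0.117 = 468  |  15400 * 0.158 = 2433 — total 15753
Group 2: 17600 * 0.958 = 16861
Group 3: 16800 * 0.961 = 16145
Group 4: 23800 * 0.931 = 22158
Group 5: 4000 * 0.951 = 3804
Group 6: 15400 * 0.91 + 13400 * 0.263 = 14014 + 3524 = 17538
Net migration: Group 1 + 510 → 16263; Group 4 + 250 → 22408
End of period: [16263, 16861, 16145, 22408, 3804, 17538]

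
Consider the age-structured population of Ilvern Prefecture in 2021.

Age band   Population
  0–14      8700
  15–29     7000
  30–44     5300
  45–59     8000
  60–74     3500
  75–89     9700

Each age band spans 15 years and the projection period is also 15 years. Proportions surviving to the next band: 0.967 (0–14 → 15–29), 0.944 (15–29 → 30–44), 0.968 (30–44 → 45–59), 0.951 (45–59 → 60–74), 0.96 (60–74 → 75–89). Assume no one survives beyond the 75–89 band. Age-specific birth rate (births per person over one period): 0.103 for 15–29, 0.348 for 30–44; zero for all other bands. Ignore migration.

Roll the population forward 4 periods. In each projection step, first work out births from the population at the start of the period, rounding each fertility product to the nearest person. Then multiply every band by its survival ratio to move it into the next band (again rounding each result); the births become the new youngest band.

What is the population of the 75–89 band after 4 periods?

5841

Numbering the bands 1..6 from youngest to oldest:
After projecting period 1:
Births: 7000 × 0.103 = 721, 5300 × 0.348 = 1844 → total 2565
Band 2: 8700 × 0.967 = 8413
Band 3: 7000 × 0.944 = 6608
Band 4: 5300 × 0.968 = 5130
Band 5: 8000 × 0.951 = 7608
Band 6: 3500 × 0.96 = 3360
End of period: [2565, 8413, 6608, 5130, 7608, 3360]
After projecting period 2:
Births: 8413 × 0.103 = 867, 6608 × 0.348 = 2300 → total 3167
Band 2: 2565 × 0.967 = 2480
Band 3: 8413 × 0.944 = 7942
Band 4: 6608 × 0.968 = 6397
Band 5: 5130 × 0.951 = 4879
Band 6: 7608 × 0.96 = 7304
End of period: [3167, 2480, 7942, 6397, 4879, 7304]
After projecting period 3:
Births: 2480 × 0.103 = 255, 7942 × 0.348 = 2764 → total 3019
Band 2: 3167 × 0.967 = 3062
Band 3: 2480 × 0.944 = 2341
Band 4: 7942 × 0.968 = 7688
Band 5: 6397 × 0.951 = 6084
Band 6: 4879 × 0.96 = 4684
End of period: [3019, 3062, 2341, 7688, 6084, 4684]
After projecting period 4:
Births: 3062 × 0.103 = 315, 2341 × 0.348 = 815 → total 1130
Band 2: 3019 × 0.967 = 2919
Band 3: 3062 × 0.944 = 2891
Band 4: 2341 × 0.968 = 2266
Band 5: 7688 × 0.951 = 7311
Band 6: 6084 × 0.96 = 5841
End of period: [1130, 2919, 2891, 2266, 7311, 5841]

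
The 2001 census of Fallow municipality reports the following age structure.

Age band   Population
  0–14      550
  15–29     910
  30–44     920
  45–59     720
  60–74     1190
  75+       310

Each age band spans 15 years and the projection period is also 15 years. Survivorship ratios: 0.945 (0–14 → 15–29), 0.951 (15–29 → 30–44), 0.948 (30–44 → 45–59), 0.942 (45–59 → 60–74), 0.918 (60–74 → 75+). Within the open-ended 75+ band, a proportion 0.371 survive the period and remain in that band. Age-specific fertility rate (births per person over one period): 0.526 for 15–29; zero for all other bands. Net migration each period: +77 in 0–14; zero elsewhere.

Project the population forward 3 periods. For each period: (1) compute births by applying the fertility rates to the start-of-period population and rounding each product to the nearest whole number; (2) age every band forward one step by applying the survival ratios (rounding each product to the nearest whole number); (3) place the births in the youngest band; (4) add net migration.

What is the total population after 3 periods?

After projecting period 1:
Births: 910 × 0.526 = 479
15–29: 550 × 0.945 = 520
30–44: 910 × 0.951 = 865
45–59: 920 × 0.948 = 872
60–74: 720 × 0.942 = 678
75+: 1190 × 0.918 + 310 × 0.371 = 1092 + 115 = 1207
Net migration: 0–14 + 77 → 556
End of period: [556, 520, 865, 872, 678, 1207]
After projecting period 2:
Births: 520 × 0.526 = 274
15–29: 556 × 0.945 = 525
30–44: 520 × 0.951 = 495
45–59: 865 × 0.948 = 820
60–74: 872 × 0.942 = 821
75+: 678 × 0.918 + 1207 × 0.371 = 622 + 448 = 1070
Net migration: 0–14 + 77 → 351
End of period: [351, 525, 495, 820, 821, 1070]
After projecting period 3:
Births: 525 × 0.526 = 276
15–29: 351 × 0.945 = 332
30–44: 525 × 0.951 = 499
45–59: 495 × 0.948 = 469
60–74: 820 × 0.942 = 772
75+: 821 × 0.918 + 1070 × 0.371 = 754 + 397 = 1151
Net migration: 0–14 + 77 → 353
End of period: [353, 332, 499, 469, 772, 1151]
Total after period 3: 353 + 332 + 499 + 469 + 772 + 1151 = 3576

3576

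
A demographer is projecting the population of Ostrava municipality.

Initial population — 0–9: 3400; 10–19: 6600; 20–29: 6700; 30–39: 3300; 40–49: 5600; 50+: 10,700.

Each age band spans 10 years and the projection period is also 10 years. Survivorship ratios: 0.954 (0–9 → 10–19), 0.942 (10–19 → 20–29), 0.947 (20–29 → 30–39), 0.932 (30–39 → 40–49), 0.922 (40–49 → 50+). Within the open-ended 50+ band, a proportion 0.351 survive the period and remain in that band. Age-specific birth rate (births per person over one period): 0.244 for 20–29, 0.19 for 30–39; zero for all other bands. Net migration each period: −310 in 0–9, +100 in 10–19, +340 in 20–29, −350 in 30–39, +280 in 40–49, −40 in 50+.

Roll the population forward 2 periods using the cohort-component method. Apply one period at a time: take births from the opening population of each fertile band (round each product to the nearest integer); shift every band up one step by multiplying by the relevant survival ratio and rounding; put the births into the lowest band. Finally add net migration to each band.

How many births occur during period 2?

2739

(Bands numbered youngest = 1 to oldest = 6.)
[period 1]
Births: 6700 × 0.244 = 1635 ; 3300 × 0.19 = 627 → 2262
Band 2: 3400 × 0.954 = 3244
Band 3: 6600 × 0.942 = 6217
Band 4: 6700 × 0.947 = 6345
Band 5: 3300 × 0.932 = 3076
Band 6: 5600 × 0.922 + 10700 × 0.351 = 5163 + 3756 = 8919
Net migration: Band 1 − 310 → 1952; Band 2 + 100 → 3344; Band 3 + 340 → 6557; Band 4 − 350 → 5995; Band 5 + 280 → 3356; Band 6 − 40 → 8879
Giving 1952 / 3344 / 6557 / 5995 / 3356 / 8879.
[period 2]
Births: 6557 × 0.244 = 1600 ; 5995 × 0.19 = 1139 → 2739
Band 2: 1952 × 0.954 = 1862
Band 3: 3344 × 0.942 = 3150
Band 4: 6557 × 0.947 = 6209
Band 5: 5995 × 0.932 = 5587
Band 6: 3356 × 0.922 + 8879 × 0.351 = 3094 + 3117 = 6211
Net migration: Band 1 − 310 → 2429; Band 2 + 100 → 1962; Band 3 + 340 → 3490; Band 4 − 350 → 5859; Band 5 + 280 → 5867; Band 6 − 40 → 6171
Giving 2429 / 1962 / 3490 / 5859 / 5867 / 6171.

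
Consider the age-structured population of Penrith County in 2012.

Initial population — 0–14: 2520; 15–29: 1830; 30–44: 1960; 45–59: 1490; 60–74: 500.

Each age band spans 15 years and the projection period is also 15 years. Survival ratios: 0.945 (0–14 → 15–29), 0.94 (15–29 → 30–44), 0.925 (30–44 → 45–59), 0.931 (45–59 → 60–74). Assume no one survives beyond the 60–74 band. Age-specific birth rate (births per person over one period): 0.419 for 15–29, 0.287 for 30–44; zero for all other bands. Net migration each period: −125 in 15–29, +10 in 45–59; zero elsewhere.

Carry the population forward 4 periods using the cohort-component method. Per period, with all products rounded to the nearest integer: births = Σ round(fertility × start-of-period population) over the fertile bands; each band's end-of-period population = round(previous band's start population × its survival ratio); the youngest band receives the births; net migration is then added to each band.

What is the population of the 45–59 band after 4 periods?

Numbering the groups 1..5 from youngest to oldest:
[period 1]
Births: 1830 × 0.419 = 767, 1960 × 0.287 = 563 — total 1330
Group 2: 2520 × 0.945 = 2381
Group 3: 1830 × 0.94 = 1720
Group 4: 1960 × 0.925 = 1813
Group 5: 1490 × 0.931 = 1387
Net migration: Group 2 − 125 → 2256; Group 4 + 10 → 1823
Giving 1330 / 2256 / 1720 / 1823 / 1387.
[period 2]
Births: 2256 × 0.419 = 945, 1720 × 0.287 = 494 — total 1439
Group 2: 1330 × 0.945 = 1257
Group 3: 2256 × 0.94 = 2121
Group 4: 1720 × 0.925 = 1591
Group 5: 1823 × 0.931 = 1697
Net migration: Group 2 − 125 → 1132; Group 4 + 10 → 1601
Giving 1439 / 1132 / 2121 / 1601 / 1697.
[period 3]
Births: 1132 × 0.419 = 474, 2121 × 0.287 = 609 — total 1083
Group 2: 1439 × 0.945 = 1360
Group 3: 1132 × 0.94 = 1064
Group 4: 2121 × 0.925 = 1962
Group 5: 1601 × 0.931 = 1491
Net migration: Group 2 − 125 → 1235; Group 4 + 10 → 1972
Giving 1083 / 1235 / 1064 / 1972 / 1491.
[period 4]
Births: 1235 × 0.419 = 517, 1064 × 0.287 = 305 — total 822
Group 2: 1083 × 0.945 = 1023
Group 3: 1235 × 0.94 = 1161
Group 4: 1064 × 0.925 = 984
Group 5: 1972 × 0.931 = 1836
Net migration: Group 2 − 125 → 898; Group 4 + 10 → 994
Giving 822 / 898 / 1161 / 994 / 1836.

994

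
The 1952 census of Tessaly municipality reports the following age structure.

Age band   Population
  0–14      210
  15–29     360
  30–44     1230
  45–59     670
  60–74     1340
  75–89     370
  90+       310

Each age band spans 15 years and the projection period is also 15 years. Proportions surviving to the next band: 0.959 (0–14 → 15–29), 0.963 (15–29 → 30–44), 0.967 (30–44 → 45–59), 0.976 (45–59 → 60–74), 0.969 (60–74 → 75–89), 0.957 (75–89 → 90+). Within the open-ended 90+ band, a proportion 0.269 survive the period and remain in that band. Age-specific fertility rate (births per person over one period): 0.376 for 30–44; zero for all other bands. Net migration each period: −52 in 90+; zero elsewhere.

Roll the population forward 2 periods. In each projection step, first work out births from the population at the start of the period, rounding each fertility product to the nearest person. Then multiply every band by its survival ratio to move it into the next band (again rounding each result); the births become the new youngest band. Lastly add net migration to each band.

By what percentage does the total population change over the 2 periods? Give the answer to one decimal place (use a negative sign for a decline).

[period 1]
Births: 1230 × 0.376 = 462
15–29: 210 × 0.959 = 201
30–44: 360 × 0.963 = 347
45–59: 1230 × 0.967 = 1189
60–74: 670 × 0.976 = 654
75–89: 1340 × 0.969 = 1298
90+: 370 × 0.957 + 310 × 0.269 = 354 + 83 = 437
Net migration: 90+ − 52 → 385
Population now: 0–14=462, 15–29=201, 30–44=347, 45–59=1189, 60–74=654, 75–89=1298, 90+=385
[period 2]
Births: 347 × 0.376 = 130
15–29: 462 × 0.959 = 443
30–44: 201 × 0.963 = 194
45–59: 347 × 0.967 = 336
60–74: 1189 × 0.976 = 1160
75–89: 654 × 0.969 = 634
90+: 1298 × 0.957 + 385 × 0.269 = 1242 + 104 = 1346
Net migration: 90+ − 52 → 1294
Population now: 0–14=130, 15–29=443, 30–44=194, 45–59=336, 60–74=1160, 75–89=634, 90+=1294
Total: 4490 → 4191; change = -299; percentage change = -6.7%

-6.7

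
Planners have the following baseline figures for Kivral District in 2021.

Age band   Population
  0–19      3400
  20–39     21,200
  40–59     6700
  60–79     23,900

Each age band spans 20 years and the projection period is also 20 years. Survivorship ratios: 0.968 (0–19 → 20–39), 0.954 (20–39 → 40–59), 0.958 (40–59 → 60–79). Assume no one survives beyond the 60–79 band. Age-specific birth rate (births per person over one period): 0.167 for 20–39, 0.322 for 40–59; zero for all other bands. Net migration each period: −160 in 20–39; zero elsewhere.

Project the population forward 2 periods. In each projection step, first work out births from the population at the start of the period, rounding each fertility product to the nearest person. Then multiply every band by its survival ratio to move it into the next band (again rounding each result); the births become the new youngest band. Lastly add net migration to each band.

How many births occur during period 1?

After projecting period 1:
Births: 21200 × 0.167 = 3540  |  6700 × 0.322 = 2157 — total 5697
20–39: 3400 × 0.968 = 3291
40–59: 21200 × 0.954 = 20225
60–79: 6700 × 0.958 = 6419
Net migration: 20–39 − 160 → 3131
End of period: [5697, 3131, 20225, 6419]

5697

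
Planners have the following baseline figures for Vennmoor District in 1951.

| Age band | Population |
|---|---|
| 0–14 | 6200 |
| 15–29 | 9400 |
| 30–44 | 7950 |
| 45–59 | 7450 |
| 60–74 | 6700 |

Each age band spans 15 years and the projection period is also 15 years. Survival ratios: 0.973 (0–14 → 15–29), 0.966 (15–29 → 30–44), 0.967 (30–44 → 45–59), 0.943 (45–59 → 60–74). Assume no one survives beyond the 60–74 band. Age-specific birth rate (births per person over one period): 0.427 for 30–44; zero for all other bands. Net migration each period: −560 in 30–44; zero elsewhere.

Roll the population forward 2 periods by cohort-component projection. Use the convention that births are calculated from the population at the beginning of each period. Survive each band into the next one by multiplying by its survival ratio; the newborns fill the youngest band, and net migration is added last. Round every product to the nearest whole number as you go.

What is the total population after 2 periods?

Call the bands 1 to 5, youngest first.
[period 1]
Births: 7950 × 0.427 = 3395
Band 2: 6200 × 0.973 = 6033
Band 3: 9400 × 0.966 = 9080
Band 4: 7950 × 0.967 = 7688
Band 5: 7450 × 0.943 = 7025
Net migration: Band 3 − 560 → 8520
Population now: 0–14=3395, 15–29=6033, 30–44=8520, 45–59=7688, 60–74=7025
[period 2]
Births: 8520 × 0.427 = 3638
Band 2: 3395 × 0.973 = 3303
Band 3: 6033 × 0.966 = 5828
Band 4: 8520 × 0.967 = 8239
Band 5: 7688 × 0.943 = 7250
Net migration: Band 3 − 560 → 5268
Population now: 0–14=3638, 15–29=3303, 30–44=5268, 45–59=8239, 60–74=7250
Total after period 2: 3638 + 3303 + 5268 + 8239 + 7250 = 27698

27698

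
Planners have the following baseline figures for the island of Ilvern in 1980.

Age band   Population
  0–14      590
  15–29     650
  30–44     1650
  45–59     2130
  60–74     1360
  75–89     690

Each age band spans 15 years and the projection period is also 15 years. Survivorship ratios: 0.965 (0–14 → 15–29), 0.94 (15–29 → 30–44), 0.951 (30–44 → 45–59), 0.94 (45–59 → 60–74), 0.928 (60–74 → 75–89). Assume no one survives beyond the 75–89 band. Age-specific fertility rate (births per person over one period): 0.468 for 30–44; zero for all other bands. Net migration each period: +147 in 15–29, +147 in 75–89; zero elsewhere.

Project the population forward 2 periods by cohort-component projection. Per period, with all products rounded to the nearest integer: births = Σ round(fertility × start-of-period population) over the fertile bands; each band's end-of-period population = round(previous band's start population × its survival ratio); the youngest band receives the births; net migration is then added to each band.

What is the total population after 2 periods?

5912

Numbering the groups 1..6 from youngest to oldest:
Period 1.
Births: 1650 × 0.468 = 772
Group 2: 590 × 0.965 = 569
Group 3: 650 × 0.94 = 611
Group 4: 1650 × 0.951 = 1569
Group 5: 2130 × 0.94 = 2002
Group 6: 1360 × 0.928 = 1262
Net migration: Group 2 + 147 → 716; Group 6 + 147 → 1409
Giving 772 / 716 / 611 / 1569 / 2002 / 1409.
Period 2.
Births: 611 × 0.468 = 286
Group 2: 772 × 0.965 = 745
Group 3: 716 × 0.94 = 673
Group 4: 611 × 0.951 = 581
Group 5: 1569 × 0.94 = 1475
Group 6: 2002 × 0.928 = 1858
Net migration: Group 2 + 147 → 892; Group 6 + 147 → 2005
Giving 286 / 892 / 673 / 581 / 1475 / 2005.
Total after period 2: 286 + 892 + 673 + 581 + 1475 + 2005 = 5912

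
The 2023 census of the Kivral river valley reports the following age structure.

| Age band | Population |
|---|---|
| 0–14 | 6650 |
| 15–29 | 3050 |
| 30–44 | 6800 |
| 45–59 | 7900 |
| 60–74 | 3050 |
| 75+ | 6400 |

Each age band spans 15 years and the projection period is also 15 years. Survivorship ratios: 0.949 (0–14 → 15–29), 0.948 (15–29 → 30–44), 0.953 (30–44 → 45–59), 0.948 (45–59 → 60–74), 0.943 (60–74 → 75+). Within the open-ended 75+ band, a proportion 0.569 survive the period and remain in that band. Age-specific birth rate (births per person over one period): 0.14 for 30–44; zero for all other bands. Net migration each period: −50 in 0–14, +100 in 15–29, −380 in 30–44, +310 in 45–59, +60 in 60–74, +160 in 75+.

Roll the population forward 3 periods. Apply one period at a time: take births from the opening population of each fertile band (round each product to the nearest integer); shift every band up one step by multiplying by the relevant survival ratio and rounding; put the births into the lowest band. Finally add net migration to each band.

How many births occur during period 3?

798

Call the groups 1 to 6, youngest first.
— Period 1 —
Births: 6800 * 0.14 = 952
Group 2: 6650 * 0.949 = 6311
Group 3: 3050 * 0.948 = 2891
Group 4: 6800 * 0.953 = 6480
Group 5: 7900 * 0.948 = 7489
Group 6: 3050 * 0.943 + 6400 * 0.569 = 2876 + 3642 = 6518
Net migration: Group 1 − 50 → 902; Group 2 + 100 → 6411; Group 3 − 380 → 2511; Group 4 + 310 → 6790; Group 5 + 60 → 7549; Group 6 + 160 → 6678
→ [902, 6411, 2511, 6790, 7549, 6678]
— Period 2 —
Births: 2511 * 0.14 = 352
Group 2: 902 * 0.949 = 856
Group 3: 6411 * 0.948 = 6078
Group 4: 2511 * 0.953 = 2393
Group 5: 6790 * 0.948 = 6437
Group 6: 7549 * 0.943 + 6678 * 0.569 = 7119 + 3800 = 10919
Net migration: Group 1 − 50 → 302; Group 2 + 100 → 956; Group 3 − 380 → 5698; Group 4 + 310 → 2703; Group 5 + 60 → 6497; Group 6 + 160 → 11079
→ [302, 956, 5698, 2703, 6497, 11079]
— Period 3 —
Births: 5698 * 0.14 = 798
Group 2: 302 * 0.949 = 287
Group 3: 956 * 0.948 = 906
Group 4: 5698 * 0.953 = 5430
Group 5: 2703 * 0.948 = 2562
Group 6: 6497 * 0.943 + 11079 * 0.569 = 6127 + 6304 = 12431
Net migration: Group 1 − 50 → 748; Group 2 + 100 → 387; Group 3 − 380 → 526; Group 4 + 310 → 5740; Group 5 + 60 → 2622; Group 6 + 160 → 12591
→ [748, 387, 526, 5740, 2622, 12591]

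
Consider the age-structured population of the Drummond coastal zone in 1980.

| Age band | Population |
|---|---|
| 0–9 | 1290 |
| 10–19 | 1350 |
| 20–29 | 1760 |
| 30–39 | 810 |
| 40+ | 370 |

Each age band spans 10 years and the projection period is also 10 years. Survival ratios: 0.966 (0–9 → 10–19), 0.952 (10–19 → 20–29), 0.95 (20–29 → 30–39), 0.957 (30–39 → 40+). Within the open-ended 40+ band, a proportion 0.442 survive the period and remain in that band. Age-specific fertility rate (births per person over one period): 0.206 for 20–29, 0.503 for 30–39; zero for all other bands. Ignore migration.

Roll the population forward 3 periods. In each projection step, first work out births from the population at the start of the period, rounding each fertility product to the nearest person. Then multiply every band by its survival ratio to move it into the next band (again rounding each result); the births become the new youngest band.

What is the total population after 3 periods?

Let group 1 be 0–9 through group 5 = 40+.
Period 1:
Births: 1760 × 0.206 = 363 ; 810 × 0.503 = 407 → total 770
Group 2: 1290 × 0.966 = 1246
Group 3: 1350 × 0.952 = 1285
Group 4: 1760 × 0.95 = 1672
Group 5: 810 × 0.957 + 370 × 0.442 = 775 + 164 = 939
Population now: 0–9=770, 10–19=1246, 20–29=1285, 30–39=1672, 40+=939
Period 2:
Births: 1285 × 0.206 = 265 ; 1672 × 0.503 = 841 → total 1106
Group 2: 770 × 0.966 = 744
Group 3: 1246 × 0.952 = 1186
Group 4: 1285 × 0.95 = 1221
Group 5: 1672 × 0.957 + 939 × 0.442 = 1600 + 415 = 2015
Population now: 0–9=1106, 10–19=744, 20–29=1186, 30–39=1221, 40+=2015
Period 3:
Births: 1186 × 0.206 = 244 ; 1221 × 0.503 = 614 → total 858
Group 2: 1106 × 0.966 = 1068
Group 3: 744 × 0.952 = 708
Group 4: 1186 × 0.95 = 1127
Group 5: 1221 × 0.957 + 2015 × 0.442 = 1168 + 891 = 2059
Population now: 0–9=858, 10–19=1068, 20–29=708, 30–39=1127, 40+=2059
Total after period 3: 858 + 1068 + 708 + 1127 + 2059 = 5820

5820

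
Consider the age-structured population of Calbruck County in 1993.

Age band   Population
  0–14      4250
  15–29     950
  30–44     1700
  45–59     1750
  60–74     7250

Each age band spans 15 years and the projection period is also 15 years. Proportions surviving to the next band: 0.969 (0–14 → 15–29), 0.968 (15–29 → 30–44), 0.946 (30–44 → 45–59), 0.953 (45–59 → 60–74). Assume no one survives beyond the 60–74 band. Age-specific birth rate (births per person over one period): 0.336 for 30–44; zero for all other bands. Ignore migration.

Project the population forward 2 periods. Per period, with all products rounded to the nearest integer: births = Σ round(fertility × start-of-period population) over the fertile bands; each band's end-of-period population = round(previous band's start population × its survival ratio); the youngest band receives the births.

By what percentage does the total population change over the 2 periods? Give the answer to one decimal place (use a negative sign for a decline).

Period 1:
Births: 1700 × 0.336 = 571
15–29: 4250 × 0.969 = 4118
30–44: 950 × 0.968 = 920
45–59: 1700 × 0.946 = 1608
60–74: 1750 × 0.953 = 1668
Population now: 0–14=571, 15–29=4118, 30–44=920, 45–59=1608, 60–74=1668
Period 2:
Births: 920 × 0.336 = 309
15–29: 571 × 0.969 = 553
30–44: 4118 × 0.968 = 3986
45–59: 920 × 0.946 = 870
60–74: 1608 × 0.953 = 1532
Population now: 0–14=309, 15–29=553, 30–44=3986, 45–59=870, 60–74=1532
Total: 15900 → 7250; change = -8650; percentage change = -54.4%

-54.4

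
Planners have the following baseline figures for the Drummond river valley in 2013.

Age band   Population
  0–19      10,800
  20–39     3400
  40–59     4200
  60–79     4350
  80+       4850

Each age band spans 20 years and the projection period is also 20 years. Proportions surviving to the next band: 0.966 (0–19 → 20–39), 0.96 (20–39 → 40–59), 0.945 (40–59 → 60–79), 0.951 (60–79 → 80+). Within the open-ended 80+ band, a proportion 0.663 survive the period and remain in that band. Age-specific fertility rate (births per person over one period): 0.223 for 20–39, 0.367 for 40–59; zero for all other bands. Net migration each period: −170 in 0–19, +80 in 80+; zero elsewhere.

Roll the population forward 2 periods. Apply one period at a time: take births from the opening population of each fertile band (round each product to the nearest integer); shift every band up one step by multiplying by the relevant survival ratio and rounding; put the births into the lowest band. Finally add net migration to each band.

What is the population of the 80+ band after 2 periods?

8783

(Bands numbered youngest = 1 to oldest = 5.)
— Period 1 —
Births: 3400 × 0.223 = 758 ; 4200 × 0.367 = 1541 — total 2299
Band 2: 10800 × 0.966 = 10433
Band 3: 3400 × 0.96 = 3264
Band 4: 4200 × 0.945 = 3969
Band 5: 4350 × 0.951 + 4850 × 0.663 = 4137 + 3216 = 7353
Net migration: Band 1 − 170 → 2129; Band 5 + 80 → 7433
→ [2129, 10433, 3264, 3969, 7433]
— Period 2 —
Births: 10433 × 0.223 = 2327 ; 3264 × 0.367 = 1198 — total 3525
Band 2: 2129 × 0.966 = 2057
Band 3: 10433 × 0.96 = 10016
Band 4: 3264 × 0.945 = 3084
Band 5: 3969 × 0.951 + 7433 × 0.663 = 3775 + 4928 = 8703
Net migration: Band 1 − 170 → 3355; Band 5 + 80 → 8783
→ [3355, 2057, 10016, 3084, 8783]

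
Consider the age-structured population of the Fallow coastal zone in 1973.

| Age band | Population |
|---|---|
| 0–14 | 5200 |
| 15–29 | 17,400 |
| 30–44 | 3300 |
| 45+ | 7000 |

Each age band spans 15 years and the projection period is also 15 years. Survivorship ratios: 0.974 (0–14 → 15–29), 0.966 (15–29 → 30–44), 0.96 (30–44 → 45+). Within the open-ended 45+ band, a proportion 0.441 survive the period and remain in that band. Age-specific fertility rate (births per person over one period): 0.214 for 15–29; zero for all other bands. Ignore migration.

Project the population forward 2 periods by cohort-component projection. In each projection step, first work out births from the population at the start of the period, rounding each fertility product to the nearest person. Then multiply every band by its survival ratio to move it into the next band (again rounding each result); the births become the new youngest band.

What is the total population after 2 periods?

28498

Period 1.
Births: 17400 * 0.214 = 3724
15–29: 5200 * 0.974 = 5065
30–44: 17400 * 0.966 = 16808
45+: 3300 * 0.96 + 7000 * 0.441 = 3168 + 3087 = 6255
→ [3724, 5065, 16808, 6255]
Period 2.
Births: 5065 * 0.214 = 1084
15–29: 3724 * 0.974 = 3627
30–44: 5065 * 0.966 = 4893
45+: 16808 * 0.96 + 6255 * 0.441 = 16136 + 2758 = 18894
→ [1084, 3627, 4893, 18894]
Total after period 2: 1084 + 3627 + 4893 + 18894 = 28498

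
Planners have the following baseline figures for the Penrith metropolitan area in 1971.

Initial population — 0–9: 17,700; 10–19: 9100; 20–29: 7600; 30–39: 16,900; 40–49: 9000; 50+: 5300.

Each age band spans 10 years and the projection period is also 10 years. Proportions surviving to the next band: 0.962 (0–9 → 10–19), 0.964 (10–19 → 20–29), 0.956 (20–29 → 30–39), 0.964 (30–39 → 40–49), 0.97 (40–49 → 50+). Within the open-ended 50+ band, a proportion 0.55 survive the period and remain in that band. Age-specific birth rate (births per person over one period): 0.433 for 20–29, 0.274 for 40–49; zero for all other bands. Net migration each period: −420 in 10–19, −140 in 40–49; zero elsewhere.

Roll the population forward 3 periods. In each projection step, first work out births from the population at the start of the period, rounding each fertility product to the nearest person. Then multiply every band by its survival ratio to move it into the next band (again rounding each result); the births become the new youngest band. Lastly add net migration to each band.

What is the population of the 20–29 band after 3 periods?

4934

Let group 1 be 0–9 through group 6 = 50+.
After projecting period 1:
Births: 7600 × 0.433 = 3291 ; 9000 × 0.274 = 2466 ⇒ total 5757
Group 2: 17700 × 0.962 = 17027
Group 3: 9100 × 0.964 = 8772
Group 4: 7600 × 0.956 = 7266
Group 5: 16900 × 0.964 = 16292
Group 6: 9000 × 0.97 + 5300 × 0.55 = 8730 + 2915 = 11645
Net migration: Group 2 − 420 → 16607; Group 5 − 140 → 16152
Giving 5757 / 16607 / 8772 / 7266 / 16152 / 11645.
After projecting period 2:
Births: 8772 × 0.433 = 3798 ; 16152 × 0.274 = 4426 ⇒ total 8224
Group 2: 5757 × 0.962 = 5538
Group 3: 16607 × 0.964 = 16009
Group 4: 8772 × 0.956 = 8386
Group 5: 7266 × 0.964 = 7004
Group 6: 16152 × 0.97 + 11645 × 0.55 = 15667 + 6405 = 22072
Net migration: Group 2 − 420 → 5118; Group 5 − 140 → 6864
Giving 8224 / 5118 / 16009 / 8386 / 6864 / 22072.
After projecting period 3:
Births: 16009 × 0.433 = 6932 ; 6864 × 0.274 = 1881 ⇒ total 8813
Group 2: 8224 × 0.962 = 7911
Group 3: 5118 × 0.964 = 4934
Group 4: 16009 × 0.956 = 15305
Group 5: 8386 × 0.964 = 8084
Group 6: 6864 × 0.97 + 22072 × 0.55 = 6658 + 12140 = 18798
Net migration: Group 2 − 420 → 7491; Group 5 − 140 → 7944
Giving 8813 / 7491 / 4934 / 15305 / 7944 / 18798.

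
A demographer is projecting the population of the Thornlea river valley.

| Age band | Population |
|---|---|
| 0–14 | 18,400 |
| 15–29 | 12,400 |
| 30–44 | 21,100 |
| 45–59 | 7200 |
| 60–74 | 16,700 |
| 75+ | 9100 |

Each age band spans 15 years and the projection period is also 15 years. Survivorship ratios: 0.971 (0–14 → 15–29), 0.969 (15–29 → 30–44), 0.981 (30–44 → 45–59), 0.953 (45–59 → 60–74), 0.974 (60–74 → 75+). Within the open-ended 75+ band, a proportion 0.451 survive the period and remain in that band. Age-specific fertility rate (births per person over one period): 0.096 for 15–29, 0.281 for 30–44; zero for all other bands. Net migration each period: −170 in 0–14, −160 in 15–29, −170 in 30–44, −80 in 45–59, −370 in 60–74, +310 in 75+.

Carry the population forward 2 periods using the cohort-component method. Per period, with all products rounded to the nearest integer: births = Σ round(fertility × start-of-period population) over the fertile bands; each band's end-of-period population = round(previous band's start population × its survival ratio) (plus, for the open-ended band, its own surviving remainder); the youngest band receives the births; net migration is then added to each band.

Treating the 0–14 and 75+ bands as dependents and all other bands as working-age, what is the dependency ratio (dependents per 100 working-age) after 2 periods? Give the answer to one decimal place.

38.3

[period 1]
Births: 12400 * 0.096 = 1190, 21100 * 0.281 = 5929 ⇒ total 7119
15–29: 18400 * 0.971 = 17866
30–44: 12400 * 0.969 = 12016
45–59: 21100 * 0.981 = 20699
60–74: 7200 * 0.953 = 6862
75+: 16700 * 0.974 + 9100 * 0.451 = 16266 + 4104 = 20370
Net migration: 0–14 − 170 → 6949; 15–29 − 160 → 17706; 30–44 − 170 → 11846; 45–59 − 80 → 20619; 60–74 − 370 → 6492; 75+ + 310 → 20680
Population now: 0–14=6949, 15–29=17706, 30–44=11846, 45–59=20619, 60–74=6492, 75+=20680
[period 2]
Births: 17706 * 0.096 = 1700, 11846 * 0.281 = 3329 ⇒ total 5029
15–29: 6949 * 0.971 = 6747
30–44: 17706 * 0.969 = 17157
45–59: 11846 * 0.981 = 11621
60–74: 20619 * 0.953 = 19650
75+: 6492 * 0.974 + 20680 * 0.451 = 6323 + 9327 = 15650
Net migration: 0–14 − 170 → 4859; 15–29 − 160 → 6587; 30–44 − 170 → 16987; 45–59 − 80 → 11541; 60–74 − 370 → 19280; 75+ + 310 → 15960
Population now: 0–14=4859, 15–29=6587, 30–44=16987, 45–59=11541, 60–74=19280, 75+=15960
Dependents (band 0–14 + band 75+) = 4859 + 15960 = 20819; working-age = 54395; ratio = 20819/54395 × 100 = 38.3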